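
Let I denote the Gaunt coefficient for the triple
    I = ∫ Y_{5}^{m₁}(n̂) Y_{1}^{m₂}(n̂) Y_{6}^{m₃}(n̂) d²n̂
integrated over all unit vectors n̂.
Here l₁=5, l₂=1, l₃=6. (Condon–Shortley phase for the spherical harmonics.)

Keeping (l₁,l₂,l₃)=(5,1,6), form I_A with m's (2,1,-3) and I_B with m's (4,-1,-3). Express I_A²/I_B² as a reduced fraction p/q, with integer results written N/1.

Shared (l₁,l₂,l₃)=(5,1,6): N and (l;000)² cancel in I_A²/I_B².
A: Δ = 0!·10!·2!/13! = 1/858; Racah Σ t=0..0: t=0:+1/60480 = 1/60480; ⇒ 3j(5 1 6; 2 1 -3)² = 6/143, sgn -1
B: Δ = 0!·10!·2!/13! = 1/858; Racah Σ t=0..0: t=0:+1/725760 = 1/725760; ⇒ 3j(5 1 6; 4 -1 -3)² = 1/286, sgn -1
I_A²/I_B² = (6/143)/(1/286) = 12/1

12/1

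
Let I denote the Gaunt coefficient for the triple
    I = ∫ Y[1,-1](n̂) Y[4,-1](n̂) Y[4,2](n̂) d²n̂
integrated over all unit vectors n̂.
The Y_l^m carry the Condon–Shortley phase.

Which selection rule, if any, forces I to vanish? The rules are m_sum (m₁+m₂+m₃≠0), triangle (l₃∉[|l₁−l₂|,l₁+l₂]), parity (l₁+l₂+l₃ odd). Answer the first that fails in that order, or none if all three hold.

azimuthal sum: -1 − 1 + 2 = 0  ✓
3 ≤ 4 ≤ 5 (triangle on l)  ✓
L = 1 + 4 + 4 = 9 (odd)  ✗

parity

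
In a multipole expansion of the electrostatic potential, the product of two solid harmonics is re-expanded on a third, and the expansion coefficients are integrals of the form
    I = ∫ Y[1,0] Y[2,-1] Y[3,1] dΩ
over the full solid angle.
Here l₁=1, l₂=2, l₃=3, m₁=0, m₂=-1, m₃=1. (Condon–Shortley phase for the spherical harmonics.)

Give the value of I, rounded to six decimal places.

Checks pass: Σm=0; 6 even; l₃=3∈[1,3].
(2·1+1)(2·2+1)(2·3+1) = 105
Δ: 0! 2! 4! / 7! → 1/105
sum: t=0:+1/4 = 1/4
3j²(1 2 3; 0 0 0) = Δ·Π!·Σ² = 3/35  (sign -1)
sum: t=0:+1/6 = 1/6
3j²(1 2 3; 0 -1 1) = Δ·Π!·Σ² = 8/105  (sign +1)
combine: 4πI² = 105·3/35·8/105 = 24/35
take √, sign -1: I = -0.23359668

-0.233597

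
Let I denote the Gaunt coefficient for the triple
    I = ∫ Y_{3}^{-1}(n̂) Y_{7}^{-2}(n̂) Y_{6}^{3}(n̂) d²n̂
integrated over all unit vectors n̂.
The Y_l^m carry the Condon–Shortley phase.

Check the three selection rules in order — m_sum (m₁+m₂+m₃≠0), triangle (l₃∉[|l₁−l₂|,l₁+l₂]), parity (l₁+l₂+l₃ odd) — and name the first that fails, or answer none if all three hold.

none

azimuthal sum: -1 − 2 + 3 = 0  ✓
4 ≤ 6 ≤ 10 (triangle on l)  ✓
L = 3 + 7 + 6 = 16 (even)  ✓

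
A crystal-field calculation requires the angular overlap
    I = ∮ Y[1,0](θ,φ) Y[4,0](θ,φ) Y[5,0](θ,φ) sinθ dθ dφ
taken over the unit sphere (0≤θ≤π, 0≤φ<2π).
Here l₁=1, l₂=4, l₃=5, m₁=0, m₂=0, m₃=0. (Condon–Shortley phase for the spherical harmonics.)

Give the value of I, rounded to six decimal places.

Checks pass: Σm=0; 10 even; l₃=5∈[3,5].
(2·1+1)(2·4+1)(2·5+1) = 297
Δ: 0! 2! 8! / 11! → 1/495
sum: t=0:+1/576 = 1/576
3j²(1 4 5; 0 0 0) = Δ·Π!·Σ² = 5/99  (sign -1)
(m-triple is (0,0,0) — same symbol as above.)
combine: 4πI² = 297·5/99·5/99 = 25/33
take √, sign +1: I = 0.24553200

0.245532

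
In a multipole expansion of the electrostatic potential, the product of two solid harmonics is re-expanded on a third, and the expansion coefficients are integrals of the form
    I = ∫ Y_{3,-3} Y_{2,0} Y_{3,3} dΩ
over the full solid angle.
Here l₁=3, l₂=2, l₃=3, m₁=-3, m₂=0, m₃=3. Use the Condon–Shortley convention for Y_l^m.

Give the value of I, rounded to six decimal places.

0.210261

m-sum 0 ✓  L=8 even ✓  1≤3≤5 ✓
Π(2lᵢ+1) = 7×5×7 = 245
triangle coeff Δ(3,2,3) = 1/3780
Σ_t [0,2]: t=0:+1/24 t=1:−1/4 t=2:+1/24 = -1/6
(3j)²=4/105 [(3 2 3; 0 0 0)], sign=+1
Σ_t [2,2]: t=2:+1/96 = 1/96
(3j)²=5/84 [(3 2 3; -3 0 3)], sign=+1
⇒ 4πI² = 5/9
I = (+1)√(5/9/(4π)) = 0.21026104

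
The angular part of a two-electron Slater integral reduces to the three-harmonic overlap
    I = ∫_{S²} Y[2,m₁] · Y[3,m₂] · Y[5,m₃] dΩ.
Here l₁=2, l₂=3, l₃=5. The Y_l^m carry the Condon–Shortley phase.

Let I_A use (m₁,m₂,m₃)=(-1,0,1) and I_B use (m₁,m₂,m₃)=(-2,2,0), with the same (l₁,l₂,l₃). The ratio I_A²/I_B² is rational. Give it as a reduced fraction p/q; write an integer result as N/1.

l's match ⇒ only the (l;m) 3-j factors differ between A and B.
A: triangle coeff Δ(2,3,5) = 1/2310; Σ_t [0,0]: t=0:+1/216 = 1/216; (3j)²=8/231 [(2 3 5; -1 0 1)], sign=+1
B: triangle coeff Δ(2,3,5) = 1/2310; Σ_t [0,0]: t=0:+1/2880 = 1/2880; (3j)²=1/462 [(2 3 5; -2 2 0)], sign=-1
I_A²/I_B² = (8/231)/(1/462) = 16/1

16/1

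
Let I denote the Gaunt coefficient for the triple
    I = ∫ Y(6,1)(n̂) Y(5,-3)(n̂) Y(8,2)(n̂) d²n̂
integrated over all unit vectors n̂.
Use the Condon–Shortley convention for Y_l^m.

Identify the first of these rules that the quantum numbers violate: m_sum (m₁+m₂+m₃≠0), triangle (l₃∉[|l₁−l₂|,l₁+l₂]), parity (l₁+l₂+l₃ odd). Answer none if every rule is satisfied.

parity

m₁+m₂+m₃ = 1 − 3 + 2 = 0  ✓
triangle: |6−5|=1 ≤ l₃=8 ≤ 6+5=11  ✓
parity: l₁+l₂+l₃ = 19 is odd  ✗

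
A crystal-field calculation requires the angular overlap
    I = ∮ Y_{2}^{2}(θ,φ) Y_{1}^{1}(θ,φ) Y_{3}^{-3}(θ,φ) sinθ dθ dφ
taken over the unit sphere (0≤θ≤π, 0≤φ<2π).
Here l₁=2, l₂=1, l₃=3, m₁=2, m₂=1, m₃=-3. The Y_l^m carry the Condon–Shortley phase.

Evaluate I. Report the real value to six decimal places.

m-sum 0 ✓  L=6 even ✓  1≤3≤3 ✓
Π(2lᵢ+1) = 5×3×7 = 105
triangle coeff Δ(2,1,3) = 1/105
Σ_t [0,0]: t=0:+1/4 = 1/4
(3j)²=3/35 [(2 1 3; 0 0 0)], sign=-1
Σ_t [0,0]: t=0:+1/48 = 1/48
(3j)²=1/7 [(2 1 3; 2 1 -3)], sign=+1
⇒ 4πI² = 9/7
I = (-1)√(9/7/(4π)) = -0.31986543

-0.319865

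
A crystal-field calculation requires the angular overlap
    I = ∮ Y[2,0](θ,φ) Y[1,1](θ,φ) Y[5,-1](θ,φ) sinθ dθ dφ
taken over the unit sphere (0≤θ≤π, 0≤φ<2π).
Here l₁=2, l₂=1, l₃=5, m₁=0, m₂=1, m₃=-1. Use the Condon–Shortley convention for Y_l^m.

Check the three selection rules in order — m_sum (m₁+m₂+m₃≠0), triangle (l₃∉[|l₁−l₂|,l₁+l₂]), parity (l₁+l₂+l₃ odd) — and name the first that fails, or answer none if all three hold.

triangle

Σmᵢ = 0  ✓
l₃∈[|l₁−l₂|,l₁+l₂]=[1,3], have l₃=5  ✗
Σlᵢ = 8 ⇒ even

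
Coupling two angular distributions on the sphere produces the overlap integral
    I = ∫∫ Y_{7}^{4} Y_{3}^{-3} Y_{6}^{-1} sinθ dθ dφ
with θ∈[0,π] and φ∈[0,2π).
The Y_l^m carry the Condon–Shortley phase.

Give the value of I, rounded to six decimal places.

-0.190770

Rules hold: Σm=0, L=16 even, 4≤6≤10.
N = 15·7·13 = 1365
Δ = 4!·10!·2!/17! = 1/2042040
Racah Σ t=1..3: t=1:−1/207360 t=2:+1/57600 t=3:−1/207360 = 1/129600
⇒ 3j(7 3 6; 0 0 0)² = 168/12155, sgn +1
Racah Σ t=0..0: t=0:+1/1451520 = 1/1451520
⇒ 3j(7 3 6; 4 -3 -1)² = 75/3094, sgn -1
4πI² = N·(3j₀)²·(3jₘ)² = 18900/41327
I = -1·√(0.457328/4π) = -0.19076954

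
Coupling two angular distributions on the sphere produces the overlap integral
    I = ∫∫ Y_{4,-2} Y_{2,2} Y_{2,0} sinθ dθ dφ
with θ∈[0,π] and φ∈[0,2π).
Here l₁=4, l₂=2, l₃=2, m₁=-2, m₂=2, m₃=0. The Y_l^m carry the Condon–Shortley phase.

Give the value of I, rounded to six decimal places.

0.156078

m-sum 0 ✓  L=8 even ✓  2≤2≤6 ✓
Π(2lᵢ+1) = 9×5×5 = 225
triangle coeff Δ(4,2,2) = 1/630
Σ_t [2,2]: t=2:+1/16 = 1/16
(3j)²=2/35 [(4 2 2; 0 0 0)], sign=+1
Σ_t [4,4]: t=4:+1/96 = 1/96
(3j)²=1/42 [(4 2 2; -2 2 0)], sign=+1
⇒ 4πI² = 15/49
I = (+1)√(15/49/(4π)) = 0.15607835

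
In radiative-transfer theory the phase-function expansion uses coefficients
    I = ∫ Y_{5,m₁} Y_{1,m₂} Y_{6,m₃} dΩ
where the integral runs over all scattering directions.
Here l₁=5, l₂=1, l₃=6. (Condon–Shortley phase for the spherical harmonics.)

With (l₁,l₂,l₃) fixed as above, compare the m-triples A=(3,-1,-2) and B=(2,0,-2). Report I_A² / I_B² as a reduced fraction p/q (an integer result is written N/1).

3/16

Same 5,1,6: normalisation and zero-m 3j drop out of the ratio.
A: Δ: 0! 10! 2! / 13! → 1/858; sum: t=0:+1/161280 = 1/161280; 3j²(5 1 6; 3 -1 -2) = Δ·Π!·Σ² = 1/143  (sign +1)
B: Δ: 0! 10! 2! / 13! → 1/858; sum: t=0:+1/30240 = 1/30240; 3j²(5 1 6; 2 0 -2) = Δ·Π!·Σ² = 16/429  (sign +1)
I_A²/I_B² = (1/143)/(16/429) = 3/16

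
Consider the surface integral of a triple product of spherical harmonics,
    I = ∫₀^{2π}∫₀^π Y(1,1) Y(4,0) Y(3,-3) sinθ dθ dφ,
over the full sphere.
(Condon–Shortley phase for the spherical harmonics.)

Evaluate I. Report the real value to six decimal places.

Σmᵢ = -2 ≠ 0, so the φ-integral vanishes; I = 0

0.000000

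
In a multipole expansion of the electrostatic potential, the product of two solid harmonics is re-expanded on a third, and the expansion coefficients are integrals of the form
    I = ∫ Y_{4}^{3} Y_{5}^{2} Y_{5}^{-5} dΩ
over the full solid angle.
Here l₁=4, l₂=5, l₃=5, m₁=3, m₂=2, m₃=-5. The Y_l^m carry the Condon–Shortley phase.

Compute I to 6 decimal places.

Rules hold: Σm=0, L=14 even, 1≤5≤9.
N = 9·11·11 = 1089
Δ = 4!·4!·6!/15! = 1/3153150
Racah Σ t=0..4: t=0:+1/69120 t=1:−1/1728 t=2:+1/576 t=3:−1/1728 t=4:+1/69120 = 7/11520
⇒ 3j(4 5 5; 0 0 0)² = 2/143, sgn -1
Racah Σ t=1..1: t=1:−1/103680 = -1/103680
⇒ 3j(4 5 5; 3 2 -5)² = 7/429, sgn -1
4πI² = N·(3j₀)²·(3jₘ)² = 42/169
I = +1·√(0.248521/4π) = 0.14062948

0.140629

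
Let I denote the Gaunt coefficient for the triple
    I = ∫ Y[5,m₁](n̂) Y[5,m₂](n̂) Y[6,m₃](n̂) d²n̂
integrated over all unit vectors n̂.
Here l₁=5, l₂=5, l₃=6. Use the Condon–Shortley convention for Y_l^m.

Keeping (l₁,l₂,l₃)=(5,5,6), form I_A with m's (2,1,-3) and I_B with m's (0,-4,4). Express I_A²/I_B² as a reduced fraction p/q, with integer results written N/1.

3/4

Shared (l₁,l₂,l₃)=(5,5,6): N and (l;000)² cancel in I_A²/I_B².
A: Δ = 4!·6!·6!/17! = 1/28588560; Racah Σ t=0..3: t=0:+1/622080 t=1:−1/34560 t=2:+1/23040 t=3:−1/155520 = 1/103680; ⇒ 3j(5 5 6; 2 1 -3)² = 9/2431, sgn -1
B: Δ = 4!·6!·6!/17! = 1/28588560; Racah Σ t=0..1: t=0:+1/345600 t=1:−1/207360 = -1/518400; ⇒ 3j(5 5 6; 0 -4 4)² = 12/2431, sgn -1
I_A²/I_B² = (9/2431)/(12/2431) = 3/4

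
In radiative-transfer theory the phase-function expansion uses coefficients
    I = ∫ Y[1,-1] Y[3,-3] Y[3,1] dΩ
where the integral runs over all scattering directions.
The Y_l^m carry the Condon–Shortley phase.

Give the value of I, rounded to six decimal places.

0.000000

Σmᵢ = -3 ≠ 0, so the φ-integral vanishes; I = 0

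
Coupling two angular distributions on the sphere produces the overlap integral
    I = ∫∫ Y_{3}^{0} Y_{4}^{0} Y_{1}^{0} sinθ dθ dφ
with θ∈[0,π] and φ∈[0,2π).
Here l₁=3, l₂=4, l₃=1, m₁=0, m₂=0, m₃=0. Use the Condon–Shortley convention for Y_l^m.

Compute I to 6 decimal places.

Checks pass: Σm=0; 8 even; l₃=1∈[1,7].
(2·3+1)(2·4+1)(2·1+1) = 189
Δ: 6! 0! 2! / 9! → 1/252
sum: t=3:−1/36 = -1/36
3j²(3 4 1; 0 0 0) = Δ·Π!·Σ² = 4/63  (sign +1)
(m-triple is (0,0,0) — same symbol as above.)
combine: 4πI² = 189·4/63·4/63 = 16/21
take √, sign +1: I = 0.24623252

0.246233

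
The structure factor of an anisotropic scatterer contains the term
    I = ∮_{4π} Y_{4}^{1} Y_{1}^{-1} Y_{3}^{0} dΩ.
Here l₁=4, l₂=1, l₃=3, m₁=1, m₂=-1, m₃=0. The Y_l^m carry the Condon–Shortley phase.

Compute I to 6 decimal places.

-0.194664

m-sum 0 ✓  L=8 even ✓  3≤3≤5 ✓
Π(2lᵢ+1) = 9×3×7 = 189
triangle coeff Δ(4,1,3) = 1/252
Σ_t [1,1]: t=1:−1/36 = -1/36
(3j)²=4/63 [(4 1 3; 0 0 0)], sign=+1
Σ_t [0,0]: t=0:+1/72 = 1/72
(3j)²=5/126 [(4 1 3; 1 -1 0)], sign=-1
⇒ 4πI² = 10/21
I = (-1)√(10/21/(4π)) = -0.19466390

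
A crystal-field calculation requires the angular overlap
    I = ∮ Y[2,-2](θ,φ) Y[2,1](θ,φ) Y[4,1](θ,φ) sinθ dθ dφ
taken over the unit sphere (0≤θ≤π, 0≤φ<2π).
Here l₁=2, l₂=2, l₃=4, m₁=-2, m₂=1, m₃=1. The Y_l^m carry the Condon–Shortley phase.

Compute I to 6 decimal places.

m-sum 0 ✓  L=8 even ✓  0≤4≤4 ✓
Π(2lᵢ+1) = 5×5×9 = 225
triangle coeff Δ(2,2,4) = 1/630
Σ_t [0,0]: t=0:+1/16 = 1/16
(3j)²=2/35 [(2 2 4; 0 0 0)], sign=+1
Σ_t [0,0]: t=0:+1/144 = 1/144
(3j)²=1/126 [(2 2 4; -2 1 1)], sign=-1
⇒ 4πI² = 5/49
I = (-1)√(5/49/(4π)) = -0.09011188

-0.090112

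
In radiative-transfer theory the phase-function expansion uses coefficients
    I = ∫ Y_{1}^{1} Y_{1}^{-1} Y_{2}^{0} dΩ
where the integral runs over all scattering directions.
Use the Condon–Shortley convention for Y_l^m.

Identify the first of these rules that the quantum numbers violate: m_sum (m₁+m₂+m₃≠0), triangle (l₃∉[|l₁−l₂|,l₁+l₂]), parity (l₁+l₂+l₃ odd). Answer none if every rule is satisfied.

m₁+m₂+m₃ = 1 − 1 + 0 = 0  ✓
triangle: |1−1|=0 ≤ l₃=2 ≤ 1+1=2  ✓
parity: l₁+l₂+l₃ = 4 is even  ✓

none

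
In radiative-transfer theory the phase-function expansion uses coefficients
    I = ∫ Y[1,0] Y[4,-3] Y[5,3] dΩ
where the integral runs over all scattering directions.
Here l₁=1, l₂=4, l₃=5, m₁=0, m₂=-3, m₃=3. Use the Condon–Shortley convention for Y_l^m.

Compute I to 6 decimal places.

Checks pass: Σm=0; 10 even; l₃=5∈[3,5].
(2·1+1)(2·4+1)(2·5+1) = 297
Δ: 0! 2! 8! / 11! → 1/495
sum: t=0:+1/576 = 1/576
3j²(1 4 5; 0 0 0) = Δ·Π!·Σ² = 5/99  (sign -1)
sum: t=0:+1/5040 = 1/5040
3j²(1 4 5; 0 -3 3) = Δ·Π!·Σ² = 16/495  (sign +1)
combine: 4πI² = 297·5/99·16/495 = 16/33
take √, sign -1: I = -0.19642560

-0.196426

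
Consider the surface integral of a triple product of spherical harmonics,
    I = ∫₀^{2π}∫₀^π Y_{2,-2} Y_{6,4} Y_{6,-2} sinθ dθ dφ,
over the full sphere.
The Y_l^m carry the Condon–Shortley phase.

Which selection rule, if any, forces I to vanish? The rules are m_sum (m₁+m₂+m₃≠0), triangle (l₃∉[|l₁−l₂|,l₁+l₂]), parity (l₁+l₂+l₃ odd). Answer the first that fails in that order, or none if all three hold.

none

m₁+m₂+m₃ = -2 + 4 − 2 = 0  ✓
triangle: |2−6|=4 ≤ l₃=6 ≤ 2+6=8  ✓
parity: l₁+l₂+l₃ = 14 is even  ✓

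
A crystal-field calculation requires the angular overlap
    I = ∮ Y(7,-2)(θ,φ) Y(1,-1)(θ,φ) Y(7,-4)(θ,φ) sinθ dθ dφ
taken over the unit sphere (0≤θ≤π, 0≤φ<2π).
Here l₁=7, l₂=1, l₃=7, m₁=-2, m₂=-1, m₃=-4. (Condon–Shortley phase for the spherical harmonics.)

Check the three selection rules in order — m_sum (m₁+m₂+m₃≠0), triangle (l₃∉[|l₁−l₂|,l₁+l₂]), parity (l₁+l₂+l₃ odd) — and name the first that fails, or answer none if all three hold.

m_sum

azimuthal sum: -2 − 1 − 4 = -7  ✗
6 ≤ 7 ≤ 8 (triangle on l)
L = 7 + 1 + 7 = 15 (odd)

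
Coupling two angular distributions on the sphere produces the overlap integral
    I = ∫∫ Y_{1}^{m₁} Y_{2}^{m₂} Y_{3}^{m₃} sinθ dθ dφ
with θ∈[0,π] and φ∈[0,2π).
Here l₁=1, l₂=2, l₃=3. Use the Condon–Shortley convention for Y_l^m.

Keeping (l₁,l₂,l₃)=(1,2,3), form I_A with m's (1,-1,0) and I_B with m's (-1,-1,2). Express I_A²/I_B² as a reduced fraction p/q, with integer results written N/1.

3/10

Shared (l₁,l₂,l₃)=(1,2,3): N and (l;000)² cancel in I_A²/I_B².
A: Δ = 0!·2!·4!/7! = 1/105; Racah Σ t=0..0: t=0:+1/12 = 1/12; ⇒ 3j(1 2 3; 1 -1 0)² = 1/35, sgn -1
B: Δ = 0!·2!·4!/7! = 1/105; Racah Σ t=0..0: t=0:+1/12 = 1/12; ⇒ 3j(1 2 3; -1 -1 2)² = 2/21, sgn -1
I_A²/I_B² = (1/35)/(2/21) = 3/10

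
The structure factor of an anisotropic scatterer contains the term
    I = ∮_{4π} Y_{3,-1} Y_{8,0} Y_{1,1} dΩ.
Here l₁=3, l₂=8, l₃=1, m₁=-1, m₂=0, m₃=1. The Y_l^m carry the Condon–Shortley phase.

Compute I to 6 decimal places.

0.000000

l₃=1 ∉ [5,11] — triangle fails ⇒ I = 0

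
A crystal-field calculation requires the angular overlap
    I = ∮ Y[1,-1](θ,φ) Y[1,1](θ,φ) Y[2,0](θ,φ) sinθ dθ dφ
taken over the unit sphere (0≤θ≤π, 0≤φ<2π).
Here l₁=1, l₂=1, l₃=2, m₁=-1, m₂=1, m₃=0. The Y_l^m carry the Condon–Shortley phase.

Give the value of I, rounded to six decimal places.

Rules hold: Σm=0, L=4 even, 0≤2≤2.
N = 3·3·5 = 45
Δ = 0!·2!·2!/5! = 1/30
Racah Σ t=0..0: t=0:+1/1 = 1/1
⇒ 3j(1 1 2; 0 0 0)² = 2/15, sgn +1
Racah Σ t=0..0: t=0:+1/4 = 1/4
⇒ 3j(1 1 2; -1 1 0)² = 1/30, sgn +1
4πI² = N·(3j₀)²·(3jₘ)² = 1/5
I = +1·√(0.2/4π) = 0.12615663

0.126157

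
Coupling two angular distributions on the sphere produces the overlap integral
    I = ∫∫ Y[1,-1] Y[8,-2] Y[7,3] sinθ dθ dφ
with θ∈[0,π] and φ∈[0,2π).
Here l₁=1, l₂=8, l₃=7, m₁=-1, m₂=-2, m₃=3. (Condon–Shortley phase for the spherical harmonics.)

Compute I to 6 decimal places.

0.118504

Checks pass: Σm=0; 16 even; l₃=7∈[7,9].
(2·1+1)(2·8+1)(2·7+1) = 765
Δ: 2! 0! 14! / 17! → 1/2040
sum: t=1:−1/25401600 = -1/25401600
3j²(1 8 7; 0 0 0) = Δ·Π!·Σ² = 8/255  (sign +1)
sum: t=2:+1/174182400 = 1/174182400
3j²(1 8 7; -1 -2 3) = Δ·Π!·Σ² = 1/136  (sign +1)
combine: 4πI² = 765·8/255·1/136 = 3/17
take √, sign +1: I = 0.11850352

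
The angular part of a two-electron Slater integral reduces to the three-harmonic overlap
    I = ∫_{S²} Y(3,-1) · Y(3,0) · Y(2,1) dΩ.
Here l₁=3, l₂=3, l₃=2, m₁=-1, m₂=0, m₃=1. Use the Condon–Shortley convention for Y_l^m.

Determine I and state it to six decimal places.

-0.059471

Checks pass: Σm=0; 8 even; l₃=2∈[0,6].
(2·3+1)(2·3+1)(2·2+1) = 245
Δ: 4! 2! 2! / 9! → 1/3780
sum: t=1:−1/24 t=2:+1/4 t=3:−1/24 = 1/6
3j²(3 3 2; 0 0 0) = Δ·Π!·Σ² = 4/105  (sign +1)
sum: t=2:+1/8 t=3:−1/12 = 1/24
3j²(3 3 2; -1 0 1) = Δ·Π!·Σ² = 1/210  (sign -1)
combine: 4πI² = 245·4/105·1/210 = 2/45
take √, sign -1: I = -0.05947080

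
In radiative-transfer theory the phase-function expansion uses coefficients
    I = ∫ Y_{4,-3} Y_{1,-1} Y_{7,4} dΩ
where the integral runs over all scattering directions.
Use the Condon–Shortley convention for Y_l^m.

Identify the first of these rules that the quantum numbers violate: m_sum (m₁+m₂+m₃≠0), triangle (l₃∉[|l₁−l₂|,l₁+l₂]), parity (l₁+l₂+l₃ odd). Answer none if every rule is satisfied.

triangle

azimuthal sum: -3 − 1 + 4 = 0  ✓
3 ≤ 7 ≤ 5 (triangle on l)  ✗
L = 4 + 1 + 7 = 12 (even)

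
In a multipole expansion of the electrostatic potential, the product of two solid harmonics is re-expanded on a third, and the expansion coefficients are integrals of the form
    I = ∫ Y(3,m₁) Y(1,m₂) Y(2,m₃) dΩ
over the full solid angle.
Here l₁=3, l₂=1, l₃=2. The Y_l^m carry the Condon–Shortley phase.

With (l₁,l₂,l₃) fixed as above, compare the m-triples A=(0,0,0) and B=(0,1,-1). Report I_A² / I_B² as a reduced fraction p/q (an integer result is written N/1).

3/1

Shared (l₁,l₂,l₃)=(3,1,2): N and (l;000)² cancel in I_A²/I_B².
A: Δ = 2!·4!·0!/7! = 1/105; Racah Σ t=1..1: t=1:−1/4 = -1/4; ⇒ 3j(3 1 2; 0 0 0)² = 3/35, sgn -1
B: Δ = 2!·4!·0!/7! = 1/105; Racah Σ t=2..2: t=2:+1/12 = 1/12; ⇒ 3j(3 1 2; 0 1 -1)² = 1/35, sgn -1
I_A²/I_B² = (3/35)/(1/35) = 3/1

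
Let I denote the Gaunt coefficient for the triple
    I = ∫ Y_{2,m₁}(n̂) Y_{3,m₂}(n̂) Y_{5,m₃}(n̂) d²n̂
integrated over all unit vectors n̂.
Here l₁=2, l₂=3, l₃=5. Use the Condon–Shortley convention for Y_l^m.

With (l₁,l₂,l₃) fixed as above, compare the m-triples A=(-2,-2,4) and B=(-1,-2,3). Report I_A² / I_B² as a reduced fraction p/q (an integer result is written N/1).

Shared (l₁,l₂,l₃)=(2,3,5): N and (l;000)² cancel in I_A²/I_B².
A: Δ = 0!·4!·6!/11! = 1/2310; Racah Σ t=0..0: t=0:+1/2880 = 1/2880; ⇒ 3j(2 3 5; -2 -2 4)² = 3/55, sgn -1
B: Δ = 0!·4!·6!/11! = 1/2310; Racah Σ t=0..0: t=0:+1/720 = 1/720; ⇒ 3j(2 3 5; -1 -2 3)² = 8/165, sgn +1
I_A²/I_B² = (3/55)/(8/165) = 9/8

9/8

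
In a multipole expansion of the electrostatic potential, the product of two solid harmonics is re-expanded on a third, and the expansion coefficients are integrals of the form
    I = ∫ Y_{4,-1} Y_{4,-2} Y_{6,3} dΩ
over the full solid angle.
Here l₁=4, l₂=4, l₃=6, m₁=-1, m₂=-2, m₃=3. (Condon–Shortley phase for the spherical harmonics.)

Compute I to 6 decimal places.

Checks pass: Σm=0; 14 even; l₃=6∈[0,8].
(2·4+1)(2·4+1)(2·6+1) = 1053
Δ: 2! 6! 6! / 15! → 1/1261260
sum: t=0:+1/4608 t=1:−1/1296 t=2:+1/4608 = -7/20736
3j²(4 4 6; 0 0 0) = Δ·Π!·Σ² = 20/1287  (sign -1)
sum: t=0:+1/11520 t=1:−1/5760 t=2:+1/51840 = -7/103680
3j²(4 4 6; -1 -2 3) = Δ·Π!·Σ² = 7/858  (sign +1)
combine: 4πI² = 1053·20/1287·7/858 = 210/1573
take √, sign -1: I = -0.10307192

-0.103072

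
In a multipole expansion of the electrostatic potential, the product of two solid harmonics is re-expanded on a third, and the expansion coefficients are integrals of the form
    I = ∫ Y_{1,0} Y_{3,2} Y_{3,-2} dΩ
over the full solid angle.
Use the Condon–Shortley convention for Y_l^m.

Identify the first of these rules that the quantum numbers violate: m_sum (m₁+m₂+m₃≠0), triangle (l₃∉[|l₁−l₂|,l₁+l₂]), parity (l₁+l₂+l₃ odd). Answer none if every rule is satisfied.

parity

azimuthal sum: 0 + 2 − 2 = 0  ✓
2 ≤ 3 ≤ 4 (triangle on l)  ✓
L = 1 + 3 + 3 = 7 (odd)  ✗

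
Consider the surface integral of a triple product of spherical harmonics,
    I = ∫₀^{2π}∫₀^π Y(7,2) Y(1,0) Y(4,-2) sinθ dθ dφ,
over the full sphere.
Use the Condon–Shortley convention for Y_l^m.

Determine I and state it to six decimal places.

|7−1|≤4≤7+1 violated ⇒ I = 0

0.000000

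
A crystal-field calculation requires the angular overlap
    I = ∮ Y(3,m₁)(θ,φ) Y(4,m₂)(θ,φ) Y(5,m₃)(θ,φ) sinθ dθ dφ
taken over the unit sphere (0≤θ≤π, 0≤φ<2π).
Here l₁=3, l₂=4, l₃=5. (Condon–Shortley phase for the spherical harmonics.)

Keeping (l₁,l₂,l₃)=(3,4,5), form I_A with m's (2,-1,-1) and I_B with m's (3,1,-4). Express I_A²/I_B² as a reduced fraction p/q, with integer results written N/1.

Same 3,4,5: normalisation and zero-m 3j drop out of the ratio.
A: Δ: 2! 4! 6! / 13! → 1/180180; sum: t=0:+1/432 t=1:−1/1152 = 5/3456; 3j²(3 4 5; 2 -1 -1) = Δ·Π!·Σ² = 625/36036  (sign +1)
B: Δ: 2! 4! 6! / 13! → 1/180180; sum: t=0:+1/5760 = 1/5760; 3j²(3 4 5; 3 1 -4) = Δ·Π!·Σ² = 9/286  (sign -1)
I_A²/I_B² = (625/36036)/(9/286) = 625/1134

625/1134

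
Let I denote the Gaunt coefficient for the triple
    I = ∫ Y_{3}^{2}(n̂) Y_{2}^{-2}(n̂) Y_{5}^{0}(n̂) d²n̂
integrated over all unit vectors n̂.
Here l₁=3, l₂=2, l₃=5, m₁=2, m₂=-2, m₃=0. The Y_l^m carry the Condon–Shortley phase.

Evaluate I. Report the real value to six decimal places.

0.053579

m-sum 0 ✓  L=10 even ✓  1≤5≤5 ✓
Π(2lᵢ+1) = 7×5×11 = 385
triangle coeff Δ(3,2,5) = 1/2310
Σ_t [0,0]: t=0:+1/144 = 1/144
(3j)²=10/231 [(3 2 5; 0 0 0)], sign=-1
Σ_t [0,0]: t=0:+1/2880 = 1/2880
(3j)²=1/462 [(3 2 5; 2 -2 0)], sign=-1
⇒ 4πI² = 25/693
I = (+1)√(25/693/(4π)) = 0.05357948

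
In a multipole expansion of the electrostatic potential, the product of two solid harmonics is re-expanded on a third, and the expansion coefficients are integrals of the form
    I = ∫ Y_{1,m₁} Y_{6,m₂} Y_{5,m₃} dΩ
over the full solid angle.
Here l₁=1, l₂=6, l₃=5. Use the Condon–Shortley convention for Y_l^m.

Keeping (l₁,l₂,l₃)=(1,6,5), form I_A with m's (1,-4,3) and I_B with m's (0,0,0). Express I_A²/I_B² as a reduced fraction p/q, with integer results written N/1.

5/4

l's match ⇒ only the (l;m) 3-j factors differ between A and B.
A: triangle coeff Δ(1,6,5) = 1/858; Σ_t [0,0]: t=0:+1/161280 = 1/161280; (3j)²=15/286 [(1 6 5; 1 -4 3)], sign=+1
B: triangle coeff Δ(1,6,5) = 1/858; Σ_t [1,1]: t=1:−1/14400 = -1/14400; (3j)²=6/143 [(1 6 5; 0 0 0)], sign=+1
I_A²/I_B² = (15/286)/(6/143) = 5/4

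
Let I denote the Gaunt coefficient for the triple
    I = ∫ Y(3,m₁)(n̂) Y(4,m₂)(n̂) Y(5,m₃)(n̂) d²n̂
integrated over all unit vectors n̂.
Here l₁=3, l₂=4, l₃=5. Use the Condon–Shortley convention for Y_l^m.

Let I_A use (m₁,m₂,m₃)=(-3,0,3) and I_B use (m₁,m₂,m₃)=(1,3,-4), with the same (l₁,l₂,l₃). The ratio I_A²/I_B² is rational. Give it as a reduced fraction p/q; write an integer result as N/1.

150/7

Same 3,4,5: normalisation and zero-m 3j drop out of the ratio.
A: Δ: 2! 4! 6! / 13! → 1/180180; sum: t=2:+1/2304 = 1/2304; 3j²(3 4 5; -3 0 3) = Δ·Π!·Σ² = 5/143  (sign +1)
B: Δ: 2! 4! 6! / 13! → 1/180180; sum: t=1:−1/4320 t=2:+1/5760 = -1/17280; 3j²(3 4 5; 1 3 -4) = Δ·Π!·Σ² = 7/4290  (sign +1)
I_A²/I_B² = (5/143)/(7/4290) = 150/7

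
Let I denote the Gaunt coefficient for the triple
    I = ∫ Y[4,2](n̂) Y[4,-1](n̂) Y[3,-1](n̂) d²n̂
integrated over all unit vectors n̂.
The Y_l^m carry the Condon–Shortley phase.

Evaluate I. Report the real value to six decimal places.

L=11 odd ⇒ parity kills the (l;000) factor ⇒ I = 0

0.000000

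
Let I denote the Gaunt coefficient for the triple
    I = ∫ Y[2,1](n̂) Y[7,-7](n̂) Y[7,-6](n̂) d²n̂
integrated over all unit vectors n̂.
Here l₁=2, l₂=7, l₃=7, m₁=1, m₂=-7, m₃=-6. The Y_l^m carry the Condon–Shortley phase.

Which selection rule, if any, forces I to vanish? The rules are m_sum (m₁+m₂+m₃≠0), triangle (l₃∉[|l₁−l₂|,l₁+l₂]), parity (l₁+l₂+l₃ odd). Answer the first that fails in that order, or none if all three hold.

m_sum

Σmᵢ = -12  ✗
l₃∈[|l₁−l₂|,l₁+l₂]=[5,9], have l₃=7
Σlᵢ = 16 ⇒ even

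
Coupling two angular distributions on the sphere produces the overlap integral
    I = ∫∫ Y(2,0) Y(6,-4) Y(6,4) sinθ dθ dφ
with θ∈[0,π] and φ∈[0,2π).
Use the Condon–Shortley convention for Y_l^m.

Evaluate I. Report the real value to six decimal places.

Checks pass: Σm=0; 14 even; l₃=6∈[4,8].
(2·2+1)(2·6+1)(2·6+1) = 845
Δ: 2! 2! 10! / 15! → 1/90090
sum: t=0:+1/69120 t=1:−1/14400 t=2:+1/69120 = -7/172800
3j²(2 6 6; 0 0 0) = Δ·Π!·Σ² = 14/715  (sign -1)
sum: t=0:+1/322560 t=1:−1/362880 t=2:+1/14515200 = 1/2419200
3j²(2 6 6; 0 -4 4) = Δ·Π!·Σ² = 2/5005  (sign +1)
combine: 4πI² = 845·14/715·2/5005 = 4/605
take √, sign -1: I = -0.02293757

-0.022938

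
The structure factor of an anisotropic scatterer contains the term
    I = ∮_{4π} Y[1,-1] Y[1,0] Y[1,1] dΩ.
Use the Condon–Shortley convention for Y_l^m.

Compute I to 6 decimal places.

L=3 odd ⇒ parity kills the (l;000) factor ⇒ I = 0

0.000000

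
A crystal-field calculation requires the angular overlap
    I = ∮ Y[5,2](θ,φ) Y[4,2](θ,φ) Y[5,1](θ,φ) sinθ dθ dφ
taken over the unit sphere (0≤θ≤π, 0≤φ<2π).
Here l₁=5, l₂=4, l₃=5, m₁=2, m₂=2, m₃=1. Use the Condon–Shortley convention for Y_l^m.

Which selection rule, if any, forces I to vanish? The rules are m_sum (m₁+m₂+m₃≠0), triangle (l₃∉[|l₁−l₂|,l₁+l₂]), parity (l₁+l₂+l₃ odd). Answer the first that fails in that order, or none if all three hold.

Σmᵢ = 5  ✗
l₃∈[|l₁−l₂|,l₁+l₂]=[1,9], have l₃=5
Σlᵢ = 14 ⇒ even

m_sum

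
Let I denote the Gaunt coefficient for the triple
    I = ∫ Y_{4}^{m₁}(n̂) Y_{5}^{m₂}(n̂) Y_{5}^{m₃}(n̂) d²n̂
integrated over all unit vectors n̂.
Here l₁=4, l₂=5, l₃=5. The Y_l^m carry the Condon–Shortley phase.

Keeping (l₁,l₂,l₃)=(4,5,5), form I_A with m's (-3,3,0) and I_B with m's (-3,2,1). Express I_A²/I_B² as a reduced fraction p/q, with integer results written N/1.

l's match ⇒ only the (l;m) 3-j factors differ between A and B.
A: triangle coeff Δ(4,5,5) = 1/3153150; Σ_t [3,4]: t=3:−1/17280 t=4:+1/6912 = 1/11520; (3j)²=2/143 [(4 5 5; -3 3 0)], sign=-1
B: triangle coeff Δ(4,5,5) = 1/3153150; Σ_t [3,4]: t=3:−1/6912 t=4:+1/5184 = 1/20736; (3j)²=5/2574 [(4 5 5; -3 2 1)], sign=+1
I_A²/I_B² = (2/143)/(5/2574) = 36/5

36/5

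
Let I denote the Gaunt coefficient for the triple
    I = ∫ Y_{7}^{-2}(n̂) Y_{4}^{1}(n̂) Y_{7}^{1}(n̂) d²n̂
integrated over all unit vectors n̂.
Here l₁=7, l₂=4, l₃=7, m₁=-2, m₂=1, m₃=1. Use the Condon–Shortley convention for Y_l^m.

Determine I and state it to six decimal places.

0.100255

m-sum 0 ✓  L=18 even ✓  3≤7≤11 ✓
Π(2lᵢ+1) = 15×9×15 = 2025
triangle coeff Δ(7,4,7) = 1/58198140
Σ_t [0,4]: t=0:+1/17418240 t=1:−1/622080 t=2:+1/230400 t=3:−1/622080 t=4:+1/17418240 = 1/806400
(3j)²=2268/230945 [(7 4 7; 0 0 0)], sign=-1
Σ_t [1,4]: t=1:−1/11612160 t=2:+1/725760 t=3:−1/414720 t=4:+1/2073600 = -37/58060800
(3j)²=4107/646646 [(7 4 7; -2 1 1)], sign=-1
⇒ 4πI² = 269460270/2133423721
I = (+1)√(269460270/2133423721/(4π)) = 0.10025450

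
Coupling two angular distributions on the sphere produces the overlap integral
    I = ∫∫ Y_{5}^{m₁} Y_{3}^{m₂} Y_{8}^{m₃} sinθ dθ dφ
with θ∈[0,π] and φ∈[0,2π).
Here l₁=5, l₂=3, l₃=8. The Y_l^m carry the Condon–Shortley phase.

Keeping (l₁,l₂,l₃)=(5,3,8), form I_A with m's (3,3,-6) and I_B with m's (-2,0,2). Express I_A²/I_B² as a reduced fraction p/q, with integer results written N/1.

l's match ⇒ only the (l;m) 3-j factors differ between A and B.
A: triangle coeff Δ(5,3,8) = 1/136136; Σ_t [0,0]: t=0:+1/58060800 = 1/58060800; (3j)²=3/136 [(5 3 8; 3 3 -6)], sign=+1
B: triangle coeff Δ(5,3,8) = 1/136136; Σ_t [0,0]: t=0:+1/1088640 = 1/1088640; (3j)²=300/17017 [(5 3 8; -2 0 2)], sign=+1
I_A²/I_B² = (3/136)/(300/17017) = 1001/800

1001/800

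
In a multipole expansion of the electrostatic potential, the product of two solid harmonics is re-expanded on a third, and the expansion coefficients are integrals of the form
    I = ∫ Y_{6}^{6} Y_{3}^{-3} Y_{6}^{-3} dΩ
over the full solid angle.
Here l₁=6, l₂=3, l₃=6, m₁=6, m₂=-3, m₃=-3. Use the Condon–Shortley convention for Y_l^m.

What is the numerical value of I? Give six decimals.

L=15 odd ⇒ parity kills the (l;000) factor ⇒ I = 0

0.000000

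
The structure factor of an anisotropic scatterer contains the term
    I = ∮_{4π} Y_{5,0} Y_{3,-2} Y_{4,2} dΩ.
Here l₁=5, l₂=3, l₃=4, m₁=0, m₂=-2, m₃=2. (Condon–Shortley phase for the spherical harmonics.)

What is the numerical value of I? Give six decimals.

m-sum 0 ✓  L=12 even ✓  2≤4≤8 ✓
Π(2lᵢ+1) = 11×7×9 = 693
triangle coeff Δ(5,3,4) = 1/180180
Σ_t [1,3]: t=1:−1/576 t=2:+1/144 t=3:−1/576 = 1/288
(3j)²=20/1001 [(5 3 4; 0 0 0)], sign=+1
Σ_t [0,1]: t=0:+1/2880 t=1:−1/576 = -1/720
(3j)²=80/3003 [(5 3 4; 0 -2 2)], sign=-1
⇒ 4πI² = 4800/13013
I = (-1)√(4800/13013/(4π)) = -0.17132746

-0.171327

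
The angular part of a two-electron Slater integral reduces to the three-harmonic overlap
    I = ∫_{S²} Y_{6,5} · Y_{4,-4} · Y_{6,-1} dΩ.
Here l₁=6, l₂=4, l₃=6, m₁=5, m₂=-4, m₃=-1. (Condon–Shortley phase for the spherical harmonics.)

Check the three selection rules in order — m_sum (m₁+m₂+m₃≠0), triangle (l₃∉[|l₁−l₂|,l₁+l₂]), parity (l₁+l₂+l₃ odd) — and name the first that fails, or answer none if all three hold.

Σmᵢ = 0  ✓
l₃∈[|l₁−l₂|,l₁+l₂]=[2,10], have l₃=6  ✓
Σlᵢ = 16 ⇒ even  ✓

none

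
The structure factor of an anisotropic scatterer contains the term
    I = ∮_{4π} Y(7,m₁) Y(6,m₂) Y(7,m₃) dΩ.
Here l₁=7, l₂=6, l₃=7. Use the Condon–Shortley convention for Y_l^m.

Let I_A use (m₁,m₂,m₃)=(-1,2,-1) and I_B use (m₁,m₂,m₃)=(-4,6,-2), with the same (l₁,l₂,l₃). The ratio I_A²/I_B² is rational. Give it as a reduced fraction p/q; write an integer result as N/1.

Same 7,6,7: normalisation and zero-m 3j drop out of the ratio.
A: Δ: 6! 8! 6! / 21! → 1/2444321880; sum: t=2:+1/49766400 t=3:−1/3110400 t=4:+1/1327104 t=5:−1/3110400 t=6:+1/49766400 = 1/6635520; 3j²(7 6 7; -1 2 -1) = Δ·Π!·Σ² = 350/46189  (sign +1)
B: Δ: 6! 8! 6! / 21! → 1/2444321880; sum: t=6:+1/373248000 = 1/373248000; 3j²(7 6 7; -4 6 -2) = Δ·Π!·Σ² = 308/20995  (sign -1)
I_A²/I_B² = (350/46189)/(308/20995) = 125/242

125/242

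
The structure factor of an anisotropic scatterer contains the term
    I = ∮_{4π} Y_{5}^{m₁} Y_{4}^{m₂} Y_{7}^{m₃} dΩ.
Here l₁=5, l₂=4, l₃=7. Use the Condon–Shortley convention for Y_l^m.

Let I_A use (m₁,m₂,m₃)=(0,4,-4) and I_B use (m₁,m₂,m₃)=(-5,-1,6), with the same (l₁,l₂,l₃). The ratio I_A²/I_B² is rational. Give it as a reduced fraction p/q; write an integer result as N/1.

784/1053

Same 5,4,7: normalisation and zero-m 3j drop out of the ratio.
A: Δ: 2! 8! 6! / 17! → 1/6126120; sum: t=2:+1/1036800 = 1/1036800; 3j²(5 4 7; 0 4 -4) = Δ·Π!·Σ² = 14/663  (sign -1)
B: Δ: 2! 8! 6! / 17! → 1/6126120; sum: t=2:+1/9676800 = 1/9676800; 3j²(5 4 7; -5 -1 6) = Δ·Π!·Σ² = 27/952  (sign -1)
I_A²/I_B² = (14/663)/(27/952) = 784/1053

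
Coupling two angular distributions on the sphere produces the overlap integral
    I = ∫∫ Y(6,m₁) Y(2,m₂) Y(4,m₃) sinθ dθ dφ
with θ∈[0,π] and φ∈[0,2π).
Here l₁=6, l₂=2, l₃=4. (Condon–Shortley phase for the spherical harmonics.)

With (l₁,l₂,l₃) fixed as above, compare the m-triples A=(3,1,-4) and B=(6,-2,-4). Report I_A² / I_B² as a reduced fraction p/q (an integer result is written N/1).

Shared (l₁,l₂,l₃)=(6,2,4): N and (l;000)² cancel in I_A²/I_B².
A: Δ = 4!·8!·0!/13! = 1/6435; Racah Σ t=3..3: t=3:−1/241920 = -1/241920; ⇒ 3j(6 2 4; 3 1 -4)² = 1/715, sgn -1
B: Δ = 4!·8!·0!/13! = 1/6435; Racah Σ t=0..0: t=0:+1/967680 = 1/967680; ⇒ 3j(6 2 4; 6 -2 -4)² = 1/13, sgn +1
I_A²/I_B² = (1/715)/(1/13) = 1/55

1/55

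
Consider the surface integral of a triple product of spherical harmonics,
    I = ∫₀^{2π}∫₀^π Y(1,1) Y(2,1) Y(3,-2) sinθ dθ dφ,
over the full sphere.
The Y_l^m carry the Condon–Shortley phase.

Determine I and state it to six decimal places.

0.261169

Checks pass: Σm=0; 6 even; l₃=3∈[1,3].
(2·1+1)(2·2+1)(2·3+1) = 105
Δ: 0! 2! 4! / 7! → 1/105
sum: t=0:+1/4 = 1/4
3j²(1 2 3; 0 0 0) = Δ·Π!·Σ² = 3/35  (sign -1)
sum: t=0:+1/12 = 1/12
3j²(1 2 3; 1 1 -2) = Δ·Π!·Σ² = 2/21  (sign -1)
combine: 4πI² = 105·3/35·2/21 = 6/7
take √, sign +1: I = 0.26116903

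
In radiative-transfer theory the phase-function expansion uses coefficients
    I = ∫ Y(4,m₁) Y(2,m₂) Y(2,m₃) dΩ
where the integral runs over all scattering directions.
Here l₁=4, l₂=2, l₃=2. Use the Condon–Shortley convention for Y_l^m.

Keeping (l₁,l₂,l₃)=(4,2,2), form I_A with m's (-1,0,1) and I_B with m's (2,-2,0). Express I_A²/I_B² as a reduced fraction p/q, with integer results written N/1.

2/1

Same 4,2,2: normalisation and zero-m 3j drop out of the ratio.
A: Δ: 4! 4! 0! / 9! → 1/630; sum: t=2:+1/24 = 1/24; 3j²(4 2 2; -1 0 1) = Δ·Π!·Σ² = 1/21  (sign -1)
B: Δ: 4! 4! 0! / 9! → 1/630; sum: t=0:+1/96 = 1/96; 3j²(4 2 2; 2 -2 0) = Δ·Π!·Σ² = 1/42  (sign +1)
I_A²/I_B² = (1/21)/(1/42) = 2/1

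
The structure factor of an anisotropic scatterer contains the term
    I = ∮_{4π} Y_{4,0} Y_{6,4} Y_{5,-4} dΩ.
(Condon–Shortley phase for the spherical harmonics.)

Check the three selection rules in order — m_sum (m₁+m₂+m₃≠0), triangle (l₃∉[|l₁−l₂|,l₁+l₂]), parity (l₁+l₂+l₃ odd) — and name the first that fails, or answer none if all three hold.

m₁+m₂+m₃ = 0 + 4 − 4 = 0  ✓
triangle: |4−6|=2 ≤ l₃=5 ≤ 4+6=10  ✓
parity: l₁+l₂+l₃ = 15 is odd  ✗

parity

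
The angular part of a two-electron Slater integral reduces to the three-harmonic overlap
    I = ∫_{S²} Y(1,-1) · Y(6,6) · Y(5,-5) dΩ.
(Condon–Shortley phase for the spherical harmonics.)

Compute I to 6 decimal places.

Checks pass: Σm=0; 12 even; l₃=5∈[5,7].
(2·1+1)(2·6+1)(2·5+1) = 429
Δ: 2! 0! 10! / 13! → 1/858
sum: t=1:−1/14400 = -1/14400
3j²(1 6 5; 0 0 0) = Δ·Π!·Σ² = 6/143  (sign +1)
sum: t=2:+1/7257600 = 1/7257600
3j²(1 6 5; -1 6 -5) = Δ·Π!·Σ² = 1/13  (sign +1)
combine: 4πI² = 429·6/143·1/13 = 18/13
take √, sign +1: I = 0.33194004

0.331940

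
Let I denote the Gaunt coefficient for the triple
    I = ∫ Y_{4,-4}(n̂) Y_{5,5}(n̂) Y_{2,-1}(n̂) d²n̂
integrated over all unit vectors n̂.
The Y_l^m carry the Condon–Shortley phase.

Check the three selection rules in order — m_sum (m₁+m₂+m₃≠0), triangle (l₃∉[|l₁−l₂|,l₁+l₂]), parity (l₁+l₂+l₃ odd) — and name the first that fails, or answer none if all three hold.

parity

Σmᵢ = 0  ✓
l₃∈[|l₁−l₂|,l₁+l₂]=[1,9], have l₃=2  ✓
Σlᵢ = 11 ⇒ odd  ✗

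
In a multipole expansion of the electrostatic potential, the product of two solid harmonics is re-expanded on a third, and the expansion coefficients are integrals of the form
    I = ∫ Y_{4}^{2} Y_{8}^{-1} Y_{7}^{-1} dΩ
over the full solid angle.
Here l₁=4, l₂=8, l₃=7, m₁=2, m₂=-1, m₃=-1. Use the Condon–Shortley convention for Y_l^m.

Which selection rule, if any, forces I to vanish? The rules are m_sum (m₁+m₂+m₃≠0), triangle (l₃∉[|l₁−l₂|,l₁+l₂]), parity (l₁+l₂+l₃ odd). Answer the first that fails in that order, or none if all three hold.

parity

m₁+m₂+m₃ = 2 − 1 − 1 = 0  ✓
triangle: |4−8|=4 ≤ l₃=7 ≤ 4+8=12  ✓
parity: l₁+l₂+l₃ = 19 is odd  ✗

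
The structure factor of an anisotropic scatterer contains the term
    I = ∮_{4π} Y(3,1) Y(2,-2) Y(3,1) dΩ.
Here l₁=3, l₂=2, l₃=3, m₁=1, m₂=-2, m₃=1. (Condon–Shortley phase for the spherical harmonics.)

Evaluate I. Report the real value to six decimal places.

Checks pass: Σm=0; 8 even; l₃=3∈[1,5].
(2·3+1)(2·2+1)(2·3+1) = 245
Δ: 2! 4! 2! / 9! → 1/3780
sum: t=0:+1/24 t=1:−1/4 t=2:+1/24 = -1/6
3j²(3 2 3; 0 0 0) = Δ·Π!·Σ² = 4/105  (sign +1)
sum: t=0:+1/16 = 1/16
3j²(3 2 3; 1 -2 1) = Δ·Π!·Σ² = 2/35  (sign +1)
combine: 4πI² = 245·4/105·2/35 = 8/15
take √, sign +1: I = 0.20601291

0.206013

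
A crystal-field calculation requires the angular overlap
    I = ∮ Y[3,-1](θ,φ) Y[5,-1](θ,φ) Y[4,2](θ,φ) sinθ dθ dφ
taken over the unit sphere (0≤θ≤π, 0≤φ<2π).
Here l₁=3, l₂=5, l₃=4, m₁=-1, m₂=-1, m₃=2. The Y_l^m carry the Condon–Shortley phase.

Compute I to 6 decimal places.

0.106335

Rules hold: Σm=0, L=12 even, 2≤4≤8.
N = 7·11·9 = 693
Δ = 4!·2!·6!/13! = 1/180180
Racah Σ t=1..3: t=1:−1/576 t=2:+1/144 t=3:−1/576 = 1/288
⇒ 3j(3 5 4; 0 0 0)² = 20/1001, sgn +1
Racah Σ t=2..4: t=2:+1/384 t=3:−1/720 t=4:+1/34560 = 43/34560
⇒ 3j(3 5 4; -1 -1 2)² = 1849/180180, sgn +1
4πI² = N·(3j₀)²·(3jₘ)² = 1849/13013
I = +1·√(0.142089/4π) = 0.10633465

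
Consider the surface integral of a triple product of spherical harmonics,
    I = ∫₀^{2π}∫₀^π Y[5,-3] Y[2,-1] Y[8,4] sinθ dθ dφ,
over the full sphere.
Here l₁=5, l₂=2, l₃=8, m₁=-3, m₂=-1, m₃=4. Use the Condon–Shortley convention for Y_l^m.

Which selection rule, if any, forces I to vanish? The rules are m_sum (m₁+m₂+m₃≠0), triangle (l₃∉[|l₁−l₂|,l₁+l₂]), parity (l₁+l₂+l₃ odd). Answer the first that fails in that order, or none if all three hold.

Σmᵢ = 0  ✓
l₃∈[|l₁−l₂|,l₁+l₂]=[3,7], have l₃=8  ✗
Σlᵢ = 15 ⇒ odd

triangle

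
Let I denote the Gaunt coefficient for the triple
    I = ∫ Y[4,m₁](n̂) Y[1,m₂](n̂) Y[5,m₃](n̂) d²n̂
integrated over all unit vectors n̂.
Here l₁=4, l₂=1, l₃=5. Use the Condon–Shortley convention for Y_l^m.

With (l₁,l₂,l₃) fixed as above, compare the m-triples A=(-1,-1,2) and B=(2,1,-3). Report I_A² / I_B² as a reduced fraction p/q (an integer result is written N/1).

3/4

Shared (l₁,l₂,l₃)=(4,1,5): N and (l;000)² cancel in I_A²/I_B².
A: Δ = 0!·8!·2!/11! = 1/495; Racah Σ t=0..0: t=0:+1/1440 = 1/1440; ⇒ 3j(4 1 5; -1 -1 2)² = 7/165, sgn -1
B: Δ = 0!·8!·2!/11! = 1/495; Racah Σ t=0..0: t=0:+1/2880 = 1/2880; ⇒ 3j(4 1 5; 2 1 -3)² = 28/495, sgn +1
I_A²/I_B² = (7/165)/(28/495) = 3/4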